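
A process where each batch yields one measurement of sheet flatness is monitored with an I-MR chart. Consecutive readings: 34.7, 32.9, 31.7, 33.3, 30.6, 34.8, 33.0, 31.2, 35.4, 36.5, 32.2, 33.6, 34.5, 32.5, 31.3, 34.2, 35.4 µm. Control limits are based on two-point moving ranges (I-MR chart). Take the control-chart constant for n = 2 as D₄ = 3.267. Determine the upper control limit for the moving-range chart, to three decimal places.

Moving ranges: 1.8, 1.2, 1.6, 2.7, 4.2, 1.8, 1.8, 4.2, 1.1, 4.3, 1.4, 0.9, 2.0, 1.2, 2.9, 1.2; M̄R̄ = 34.3000 / 16 = 2.1437
UCL_MR = D₄·M̄R̄ = 3.267 × 2.1437 = 7.0036

7.004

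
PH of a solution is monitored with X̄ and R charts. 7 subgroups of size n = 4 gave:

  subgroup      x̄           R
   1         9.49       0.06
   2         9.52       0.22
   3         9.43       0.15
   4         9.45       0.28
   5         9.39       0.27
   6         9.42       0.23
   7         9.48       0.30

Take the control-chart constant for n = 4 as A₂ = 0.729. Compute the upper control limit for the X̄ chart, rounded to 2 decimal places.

X̄̄ = (9.49 + 9.52 + 9.43 + 9.45 + 9.39 + 9.42 + 9.48) / 7 = 66.1800 / 7 = 9.4543
R̄ = (0.06 + 0.22 + 0.15 + 0.28 + 0.27 + 0.23 + 0.30) / 7 = 1.5100 / 7 = 0.2157
UCL = X̄̄ + A₂·R̄ = 9.4543 + 0.729 × 0.2157 = 9.6115

9.61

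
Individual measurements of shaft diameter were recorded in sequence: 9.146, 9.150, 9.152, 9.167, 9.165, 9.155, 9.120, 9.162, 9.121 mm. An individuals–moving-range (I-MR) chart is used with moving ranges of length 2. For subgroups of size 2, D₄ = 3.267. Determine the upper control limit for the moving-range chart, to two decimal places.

0.06

Moving ranges: 0.004, 0.002, 0.015, 0.002, 0.010, 0.035, 0.042, 0.041; M̄R̄ = 0.1510 / 8 = 0.0189
UCL_MR = D₄·M̄R̄ = 3.267 × 0.0189 = 0.0617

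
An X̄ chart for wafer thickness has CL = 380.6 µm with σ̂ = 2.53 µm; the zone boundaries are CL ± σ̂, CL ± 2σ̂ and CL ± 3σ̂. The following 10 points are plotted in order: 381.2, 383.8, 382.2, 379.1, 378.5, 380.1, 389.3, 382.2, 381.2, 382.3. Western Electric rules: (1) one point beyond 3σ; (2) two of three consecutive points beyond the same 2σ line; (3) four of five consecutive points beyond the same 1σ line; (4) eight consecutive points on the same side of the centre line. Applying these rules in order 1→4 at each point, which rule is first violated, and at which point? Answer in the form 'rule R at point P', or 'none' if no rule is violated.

Zone of each point (C = within 1σ̂, B = 1σ̂–2σ̂, A = 2σ̂–3σ̂, * = beyond 3σ̂; sign = side of CL): 1:+C, 2:+B, 3:+C, 4:-C, 5:-C, 6:-C, 7:+*, 8:+C, 9:+C, 10:+C
Rule 1 (one point beyond the 3σ limits) is satisfied at point 7.

rule 1 at point 7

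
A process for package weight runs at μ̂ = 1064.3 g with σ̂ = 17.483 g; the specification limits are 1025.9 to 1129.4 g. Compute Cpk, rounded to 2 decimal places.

0.73

Cpu = (USL − μ̂) / (3σ̂) = (1129.4 − 1064.3) / (3 × 17.483) = 1.2412; Cpl = (μ̂ − LSL) / (3σ̂) = (1064.3 − 1025.9) / (3 × 17.483) = 0.7321; Cpk = min(Cpu, Cpl) = 0.7321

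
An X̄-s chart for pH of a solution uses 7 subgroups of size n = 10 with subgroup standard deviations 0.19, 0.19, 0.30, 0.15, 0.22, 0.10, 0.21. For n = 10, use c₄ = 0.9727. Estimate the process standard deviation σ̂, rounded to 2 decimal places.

0.20

s̄ = (0.19 + 0.19 + 0.30 + 0.15 + 0.22 + 0.10 + 0.21) / 7 = 0.1943
σ̂ = s̄ / c₄ = 0.1943 / 0.9727 = 0.1997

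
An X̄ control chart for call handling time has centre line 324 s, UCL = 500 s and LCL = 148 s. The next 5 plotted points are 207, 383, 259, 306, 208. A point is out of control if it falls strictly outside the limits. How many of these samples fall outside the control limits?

All 5 points lie within [148, 500].

0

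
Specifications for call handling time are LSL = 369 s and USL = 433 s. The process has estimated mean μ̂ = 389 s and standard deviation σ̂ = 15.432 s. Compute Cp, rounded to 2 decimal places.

0.69

Cp = (USL − LSL) / (6σ̂) = (433 − 369) / (6 × 15.432) = 64.0000 / 92.5920 = 0.6912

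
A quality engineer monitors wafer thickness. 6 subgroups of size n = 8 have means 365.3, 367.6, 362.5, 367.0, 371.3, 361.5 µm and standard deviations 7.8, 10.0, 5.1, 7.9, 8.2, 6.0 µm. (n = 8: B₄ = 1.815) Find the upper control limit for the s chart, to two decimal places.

13.61

s̄ = (7.8 + 10.0 + 5.1 + 7.9 + 8.2 + 6.0) / 6 = 7.5000
UCL_s = B₄·s̄ = 1.815 × 7.5000 = 13.6125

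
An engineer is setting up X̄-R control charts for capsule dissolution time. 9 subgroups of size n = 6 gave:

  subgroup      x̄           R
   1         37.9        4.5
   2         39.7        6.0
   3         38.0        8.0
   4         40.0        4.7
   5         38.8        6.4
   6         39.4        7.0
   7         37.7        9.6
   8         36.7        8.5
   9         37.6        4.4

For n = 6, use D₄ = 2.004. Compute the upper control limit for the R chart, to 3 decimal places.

R̄ = (4.5 + 6.0 + 8.0 + 4.7 + 6.4 + 7.0 + 9.6 + 8.5 + 4.4) / 9 = 59.1000 / 9 = 6.5667
UCL_R = D₄·R̄ = 2.004 × 6.5667 = 13.1596

13.160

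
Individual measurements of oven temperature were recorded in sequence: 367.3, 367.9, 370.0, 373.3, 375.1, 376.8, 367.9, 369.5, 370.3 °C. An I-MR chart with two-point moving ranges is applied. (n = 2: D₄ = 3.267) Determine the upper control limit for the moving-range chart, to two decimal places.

Moving ranges: 0.6, 2.1, 3.3, 1.8, 1.7, 8.9, 1.6, 0.8; M̄R̄ = 20.8000 / 8 = 2.6000
UCL_MR = D₄·M̄R̄ = 3.267 × 2.6000 = 8.4942

8.49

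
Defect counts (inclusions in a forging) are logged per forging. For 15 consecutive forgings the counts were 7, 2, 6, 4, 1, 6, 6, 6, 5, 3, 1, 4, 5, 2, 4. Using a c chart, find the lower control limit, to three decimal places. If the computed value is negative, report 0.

0.000

c̄ = (7 + 2 + 6 + 4 + 1 + 6 + 6 + 6 + 5 + 3 + 1 + 4 + 5 + 2 + 4) / 15 = 62 / 15 = 4.1333
LCL = c̄ − 3√c̄ = 4.1333 − 3 × 2.0331 = -1.9658 → 0 (cannot be negative)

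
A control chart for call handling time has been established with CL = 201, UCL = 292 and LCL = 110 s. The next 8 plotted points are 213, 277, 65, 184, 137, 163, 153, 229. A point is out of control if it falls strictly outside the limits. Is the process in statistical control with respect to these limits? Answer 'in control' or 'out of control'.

out of control

Compare each point to [110, 292]: sample 3 = 65 < LCL.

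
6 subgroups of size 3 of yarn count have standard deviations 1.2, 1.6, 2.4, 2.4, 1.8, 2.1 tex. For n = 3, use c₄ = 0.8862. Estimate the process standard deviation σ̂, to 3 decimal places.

2.163

s̄ = (1.2 + 1.6 + 2.4 + 2.4 + 1.8 + 2.1) / 6 = 1.9167
σ̂ = s̄ / c₄ = 1.9167 / 0.8862 = 2.1628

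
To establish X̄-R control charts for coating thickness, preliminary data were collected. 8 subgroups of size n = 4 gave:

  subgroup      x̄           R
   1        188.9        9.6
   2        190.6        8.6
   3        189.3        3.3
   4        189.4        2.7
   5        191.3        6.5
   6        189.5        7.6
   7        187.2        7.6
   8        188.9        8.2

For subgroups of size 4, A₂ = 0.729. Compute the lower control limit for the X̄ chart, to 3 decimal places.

X̄̄ = (188.9 + 190.6 + 189.3 + 189.4 + 191.3 + 189.5 + 187.2 + 188.9) / 8 = 1515.1000 / 8 = 189.3875
R̄ = (9.6 + 8.6 + 3.3 + 2.7 + 6.5 + 7.6 + 7.6 + 8.2) / 8 = 54.1000 / 8 = 6.7625
LCL = X̄̄ − A₂·R̄ = 189.3875 − 0.729 × 6.7625 = 184.4576

184.458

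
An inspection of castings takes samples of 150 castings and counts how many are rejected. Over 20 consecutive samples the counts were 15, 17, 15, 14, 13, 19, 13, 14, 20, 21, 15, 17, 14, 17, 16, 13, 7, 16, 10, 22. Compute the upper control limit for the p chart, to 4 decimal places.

p̄ = Σdᵢ / (k·n) = 308 / (20 × 150) = 0.10267
UCL = p̄ + 3·√(p̄(1−p̄)/n) = 0.10267 + 3 × √(0.10267×0.89733/150) = 0.10267 + 3 × 0.02478 = 0.17701

0.1770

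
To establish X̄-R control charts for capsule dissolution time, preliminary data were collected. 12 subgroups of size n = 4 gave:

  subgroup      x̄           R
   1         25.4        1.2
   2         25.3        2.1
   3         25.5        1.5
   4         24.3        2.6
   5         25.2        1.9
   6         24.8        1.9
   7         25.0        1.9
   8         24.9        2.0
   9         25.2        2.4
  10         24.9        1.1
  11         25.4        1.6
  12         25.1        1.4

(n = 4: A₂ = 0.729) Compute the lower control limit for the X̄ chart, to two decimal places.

X̄̄ = (25.4 + 25.3 + 25.5 + 24.3 + 25.2 + 24.8 + 25.0 + 24.9 + 25.2 + 24.9 + 25.4 + 25.1) / 12 = 301.0000 / 12 = 25.0833
R̄ = (1.2 + 2.1 + 1.5 + 2.6 + 1.9 + 1.9 + 1.9 + 2.0 + 2.4 + 1.1 + 1.6 + 1.4) / 12 = 21.6000 / 12 = 1.8000
LCL = X̄̄ − A₂·R̄ = 25.0833 − 0.729 × 1.8000 = 23.7711

23.77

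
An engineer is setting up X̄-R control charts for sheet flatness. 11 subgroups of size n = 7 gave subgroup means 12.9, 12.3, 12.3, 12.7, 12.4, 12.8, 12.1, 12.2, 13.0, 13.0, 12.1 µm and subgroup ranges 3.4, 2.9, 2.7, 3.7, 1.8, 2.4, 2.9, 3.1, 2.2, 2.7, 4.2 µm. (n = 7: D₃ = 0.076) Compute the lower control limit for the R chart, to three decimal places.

R̄ = (3.4 + 2.9 + 2.7 + 3.7 + 1.8 + 2.4 + 2.9 + 3.1 + 2.2 + 2.7 + 4.2) / 11 = 32.0000 / 11 = 2.9091
LCL_R = D₃·R̄ = 0.076 × 2.9091 = 0.2211

0.221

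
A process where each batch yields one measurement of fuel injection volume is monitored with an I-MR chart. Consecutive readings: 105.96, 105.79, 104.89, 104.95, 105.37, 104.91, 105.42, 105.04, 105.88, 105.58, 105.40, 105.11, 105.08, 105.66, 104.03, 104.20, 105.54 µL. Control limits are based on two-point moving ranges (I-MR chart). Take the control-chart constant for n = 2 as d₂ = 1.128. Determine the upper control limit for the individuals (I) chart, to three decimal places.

X̄ = (105.96 + 105.79 + 104.89 + 104.95 + 105.37 + 104.91 + 105.42 + 105.04 + 105.88 + 105.58 + 105.40 + 105.11 + 105.08 + 105.66 + 104.03 + 104.20 + 105.54) / 17 = 105.2241
Moving ranges: 0.17, 0.90, 0.06, 0.42, 0.46, 0.51, 0.38, 0.84, 0.30, 0.18, 0.29, 0.03, 0.58, 1.63, 0.17, 1.34; M̄R̄ = 8.2600 / 16 = 0.5162
UCL = X̄ + 3·M̄R̄/d₂ = 105.2241 + 3 × 0.5162 / 1.128 = 106.5971

106.597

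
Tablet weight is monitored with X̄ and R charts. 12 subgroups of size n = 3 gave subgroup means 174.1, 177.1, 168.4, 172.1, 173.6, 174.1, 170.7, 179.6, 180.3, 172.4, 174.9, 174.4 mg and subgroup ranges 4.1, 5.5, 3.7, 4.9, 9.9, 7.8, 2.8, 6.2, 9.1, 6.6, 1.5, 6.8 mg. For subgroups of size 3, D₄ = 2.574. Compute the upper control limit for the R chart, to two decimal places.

14.78

R̄ = (4.1 + 5.5 + 3.7 + 4.9 + 9.9 + 7.8 + 2.8 + 6.2 + 9.1 + 6.6 + 1.5 + 6.8) / 12 = 68.9000 / 12 = 5.7417
UCL_R = D₄·R̄ = 2.574 × 5.7417 = 14.7790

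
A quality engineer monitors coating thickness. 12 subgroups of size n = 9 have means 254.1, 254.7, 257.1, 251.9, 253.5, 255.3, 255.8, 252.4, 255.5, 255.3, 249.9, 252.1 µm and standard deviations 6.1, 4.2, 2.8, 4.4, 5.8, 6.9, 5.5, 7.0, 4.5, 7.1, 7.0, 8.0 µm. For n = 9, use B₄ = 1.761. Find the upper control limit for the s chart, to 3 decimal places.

s̄ = (6.1 + 4.2 + 2.8 + 4.4 + 5.8 + 6.9 + 5.5 + 7.0 + 4.5 + 7.1 + 7.0 + 8.0) / 12 = 5.7750
UCL_s = B₄·s̄ = 1.761 × 5.7750 = 10.1698

10.170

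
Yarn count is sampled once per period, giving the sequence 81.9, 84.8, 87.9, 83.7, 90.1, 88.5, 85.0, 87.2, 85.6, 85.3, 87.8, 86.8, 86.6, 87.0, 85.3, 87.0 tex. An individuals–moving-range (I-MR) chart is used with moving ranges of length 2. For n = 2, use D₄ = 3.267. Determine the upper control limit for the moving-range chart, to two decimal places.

Moving ranges: 2.9, 3.1, 4.2, 6.4, 1.6, 3.5, 2.2, 1.6, 0.3, 2.5, 1.0, 0.2, 0.4, 1.7, 1.7; M̄R̄ = 33.3000 / 15 = 2.2200
UCL_MR = D₄·M̄R̄ = 3.267 × 2.2200 = 7.2527

7.25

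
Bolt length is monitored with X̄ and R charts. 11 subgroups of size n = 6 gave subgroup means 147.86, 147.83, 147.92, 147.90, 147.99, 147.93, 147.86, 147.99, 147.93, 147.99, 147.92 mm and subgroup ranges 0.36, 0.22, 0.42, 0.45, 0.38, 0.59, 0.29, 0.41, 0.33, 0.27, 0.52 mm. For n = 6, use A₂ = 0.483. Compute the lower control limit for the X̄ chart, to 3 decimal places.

X̄̄ = (147.86 + 147.83 + 147.92 + 147.90 + 147.99 + 147.93 + 147.86 + 147.99 + 147.93 + 147.99 + 147.92) / 11 = 1627.1200 / 11 = 147.9200
R̄ = (0.36 + 0.22 + 0.42 + 0.45 + 0.38 + 0.59 + 0.29 + 0.41 + 0.33 + 0.27 + 0.52) / 11 = 4.2400 / 11 = 0.3855
LCL = X̄̄ − A₂·R̄ = 147.9200 − 0.483 × 0.3855 = 147.7338

147.734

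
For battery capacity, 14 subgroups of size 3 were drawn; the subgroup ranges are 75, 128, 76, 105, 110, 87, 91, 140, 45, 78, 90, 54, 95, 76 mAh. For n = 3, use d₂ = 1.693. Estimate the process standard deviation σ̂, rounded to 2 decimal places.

52.74

R̄ = (75 + 128 + 76 + 105 + 110 + 87 + 91 + 140 + 45 + 78 + 90 + 54 + 95 + 76) / 14 = 89.2857
σ̂ = R̄ / d₂ = 89.2857 / 1.693 = 52.7382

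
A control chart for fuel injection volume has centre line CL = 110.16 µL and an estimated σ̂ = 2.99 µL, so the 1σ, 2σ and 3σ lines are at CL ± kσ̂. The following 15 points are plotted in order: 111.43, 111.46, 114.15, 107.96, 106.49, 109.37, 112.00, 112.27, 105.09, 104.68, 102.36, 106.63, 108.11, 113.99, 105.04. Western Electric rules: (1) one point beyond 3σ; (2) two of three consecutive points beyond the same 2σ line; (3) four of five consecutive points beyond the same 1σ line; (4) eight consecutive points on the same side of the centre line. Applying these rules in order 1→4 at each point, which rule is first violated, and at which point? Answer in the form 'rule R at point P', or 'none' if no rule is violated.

Zone of each point (C = within 1σ̂, B = 1σ̂–2σ̂, A = 2σ̂–3σ̂, * = beyond 3σ̂; sign = side of CL): 1:+C, 2:+C, 3:+B, 4:-C, 5:-B, 6:-C, 7:+C, 8:+C, 9:-B, 10:-B, 11:-A, 12:-B, 13:-C, 14:+B, 15:-B
Rule 3 (four of five consecutive points beyond the same 1σ limit) is satisfied at point 12.

rule 3 at point 12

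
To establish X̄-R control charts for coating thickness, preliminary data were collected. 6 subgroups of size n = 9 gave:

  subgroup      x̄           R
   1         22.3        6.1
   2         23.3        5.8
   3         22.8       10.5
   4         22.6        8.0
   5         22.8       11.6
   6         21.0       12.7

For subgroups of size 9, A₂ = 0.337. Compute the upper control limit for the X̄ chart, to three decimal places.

25.539

X̄̄ = (22.3 + 23.3 + 22.8 + 22.6 + 22.8 + 21.0) / 6 = 134.8000 / 6 = 22.4667
R̄ = (6.1 + 5.8 + 10.5 + 8.0 + 11.6 + 12.7) / 6 = 54.7000 / 6 = 9.1167
UCL = X̄̄ + A₂·R̄ = 22.4667 + 0.337 × 9.1167 = 25.5390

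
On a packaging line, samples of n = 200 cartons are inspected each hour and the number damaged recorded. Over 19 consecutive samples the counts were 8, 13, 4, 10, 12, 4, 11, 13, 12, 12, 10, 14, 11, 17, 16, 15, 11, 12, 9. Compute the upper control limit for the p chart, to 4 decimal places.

0.1052

p̄ = Σdᵢ / (k·n) = 214 / (19 × 200) = 0.05632
UCL = p̄ + 3·√(p̄(1−p̄)/n) = 0.05632 + 3 × √(0.05632×0.94368/200) = 0.05632 + 3 × 0.01630 = 0.10522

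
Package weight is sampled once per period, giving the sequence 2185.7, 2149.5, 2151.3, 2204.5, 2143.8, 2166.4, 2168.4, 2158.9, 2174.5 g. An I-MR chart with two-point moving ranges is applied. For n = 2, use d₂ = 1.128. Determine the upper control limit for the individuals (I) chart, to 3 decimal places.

2234.021

X̄ = (2185.7 + 2149.5 + 2151.3 + 2204.5 + 2143.8 + 2166.4 + 2168.4 + 2158.9 + 2174.5) / 9 = 2167.0000
Moving ranges: 36.2, 1.8, 53.2, 60.7, 22.6, 2.0, 9.5, 15.6; M̄R̄ = 201.6000 / 8 = 25.2000
UCL = X̄ + 3·M̄R̄/d₂ = 2167.0000 + 3 × 25.2000 / 1.128 = 2234.0213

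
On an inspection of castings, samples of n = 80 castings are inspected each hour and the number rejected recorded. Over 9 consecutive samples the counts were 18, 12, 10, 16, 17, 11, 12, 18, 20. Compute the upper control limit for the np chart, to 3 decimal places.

25.332

p̄ = Σdᵢ / (k·n) = 134 / (9 × 80) = 0.18611
UCL = np̄ + 3·√(np̄(1−p̄)) = 14.8889 + 3 × √(14.8889×0.81389) = 14.8889 + 3 × 3.4811 = 25.3321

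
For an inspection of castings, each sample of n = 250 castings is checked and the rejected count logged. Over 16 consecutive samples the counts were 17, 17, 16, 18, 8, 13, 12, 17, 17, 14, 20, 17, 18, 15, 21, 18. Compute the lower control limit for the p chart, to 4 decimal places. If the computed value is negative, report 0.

0.0179

p̄ = Σdᵢ / (k·n) = 258 / (16 × 250) = 0.06450
LCL = p̄ − 3·√(p̄(1−p̄)/n) = 0.06450 − 3 × 0.01554 = 0.01789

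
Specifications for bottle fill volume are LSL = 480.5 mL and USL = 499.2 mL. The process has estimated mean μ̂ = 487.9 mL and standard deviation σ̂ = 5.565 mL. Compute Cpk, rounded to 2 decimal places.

Cpu = (USL − μ̂) / (3σ̂) = (499.2 − 487.9) / (3 × 5.565) = 0.6768; Cpl = (μ̂ − LSL) / (3σ̂) = (487.9 − 480.5) / (3 × 5.565) = 0.4432; Cpk = min(Cpu, Cpl) = 0.4432

0.44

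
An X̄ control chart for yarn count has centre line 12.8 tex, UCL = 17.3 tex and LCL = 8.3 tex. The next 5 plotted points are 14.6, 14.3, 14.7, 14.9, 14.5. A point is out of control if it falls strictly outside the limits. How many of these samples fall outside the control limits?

All 5 points lie within [8.3, 17.3].

0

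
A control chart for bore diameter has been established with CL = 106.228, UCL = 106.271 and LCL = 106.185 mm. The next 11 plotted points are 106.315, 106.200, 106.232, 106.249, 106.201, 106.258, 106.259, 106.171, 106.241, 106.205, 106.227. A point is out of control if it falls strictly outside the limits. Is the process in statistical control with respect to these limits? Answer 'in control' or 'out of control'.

Compare each point to [106.185, 106.271]: sample 1 = 106.315 > UCL; sample 8 = 106.171 < LCL.

out of control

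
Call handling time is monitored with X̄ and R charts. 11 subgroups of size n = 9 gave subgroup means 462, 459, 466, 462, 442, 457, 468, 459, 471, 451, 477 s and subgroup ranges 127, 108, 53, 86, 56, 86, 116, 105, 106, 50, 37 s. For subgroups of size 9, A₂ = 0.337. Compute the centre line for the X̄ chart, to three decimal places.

X̄̄ = (462 + 459 + 466 + 462 + 442 + 457 + 468 + 459 + 471 + 451 + 477) / 11 = 5074.0000 / 11 = 461.2727
CL = X̄̄ = 461.2727

461.273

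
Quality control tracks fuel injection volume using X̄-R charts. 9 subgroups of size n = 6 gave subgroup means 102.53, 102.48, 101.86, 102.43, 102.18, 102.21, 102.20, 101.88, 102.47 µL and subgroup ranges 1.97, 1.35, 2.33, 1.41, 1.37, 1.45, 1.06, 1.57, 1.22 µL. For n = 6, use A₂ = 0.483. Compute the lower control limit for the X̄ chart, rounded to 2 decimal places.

101.51

X̄̄ = (102.53 + 102.48 + 101.86 + 102.43 + 102.18 + 102.21 + 102.20 + 101.88 + 102.47) / 9 = 920.2400 / 9 = 102.2489
R̄ = (1.97 + 1.35 + 2.33 + 1.41 + 1.37 + 1.45 + 1.06 + 1.57 + 1.22) / 9 = 13.7300 / 9 = 1.5256
LCL = X̄̄ − A₂·R̄ = 102.2489 − 0.483 × 1.5256 = 101.5120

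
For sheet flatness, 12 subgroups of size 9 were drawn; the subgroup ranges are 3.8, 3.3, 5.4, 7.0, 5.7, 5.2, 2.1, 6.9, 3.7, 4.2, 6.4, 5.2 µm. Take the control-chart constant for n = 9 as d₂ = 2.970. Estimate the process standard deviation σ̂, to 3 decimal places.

R̄ = (3.8 + 3.3 + 5.4 + 7.0 + 5.7 + 5.2 + 2.1 + 6.9 + 3.7 + 4.2 + 6.4 + 5.2) / 12 = 4.9083
σ̂ = R̄ / d₂ = 4.9083 / 2.970 = 1.6526

1.653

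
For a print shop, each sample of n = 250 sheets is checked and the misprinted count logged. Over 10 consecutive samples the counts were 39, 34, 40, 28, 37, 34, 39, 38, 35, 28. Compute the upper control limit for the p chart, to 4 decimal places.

0.2068

p̄ = Σdᵢ / (k·n) = 352 / (10 × 250) = 0.14080
UCL = p̄ + 3·√(p̄(1−p̄)/n) = 0.14080 + 3 × √(0.14080×0.85920/250) = 0.14080 + 3 × 0.02200 = 0.20679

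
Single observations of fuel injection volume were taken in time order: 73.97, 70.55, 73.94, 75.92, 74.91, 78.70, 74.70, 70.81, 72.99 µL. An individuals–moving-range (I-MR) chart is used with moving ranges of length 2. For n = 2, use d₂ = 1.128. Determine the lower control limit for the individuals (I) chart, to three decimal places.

X̄ = (73.97 + 70.55 + 73.94 + 75.92 + 74.91 + 78.70 + 74.70 + 70.81 + 72.99) / 9 = 74.0544
Moving ranges: 3.42, 3.39, 1.98, 1.01, 3.79, 4.00, 3.89, 2.18; M̄R̄ = 23.6600 / 8 = 2.9575
LCL = X̄ − 3·M̄R̄/d₂ = 74.0544 − 3 × 2.9575 / 1.128 = 66.1888

66.189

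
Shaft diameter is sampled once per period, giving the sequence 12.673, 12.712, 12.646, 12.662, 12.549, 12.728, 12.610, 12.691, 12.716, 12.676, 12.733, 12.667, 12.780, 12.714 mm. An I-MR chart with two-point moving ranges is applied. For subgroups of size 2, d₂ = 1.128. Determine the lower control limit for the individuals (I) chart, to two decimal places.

X̄ = (12.673 + 12.712 + 12.646 + 12.662 + 12.549 + 12.728 + 12.610 + 12.691 + 12.716 + 12.676 + 12.733 + 12.667 + 12.780 + 12.714) / 14 = 12.6826
Moving ranges: 0.039, 0.066, 0.016, 0.113, 0.179, 0.118, 0.081, 0.025, 0.040, 0.057, 0.066, 0.113, 0.066; M̄R̄ = 0.9790 / 13 = 0.0753
LCL = X̄ − 3·M̄R̄/d₂ = 12.6826 − 3 × 0.0753 / 1.128 = 12.4824

12.48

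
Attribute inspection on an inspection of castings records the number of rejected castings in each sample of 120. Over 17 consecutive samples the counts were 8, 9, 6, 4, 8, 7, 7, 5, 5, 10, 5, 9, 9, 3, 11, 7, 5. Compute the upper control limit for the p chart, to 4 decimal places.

0.1218

p̄ = Σdᵢ / (k·n) = 118 / (17 × 120) = 0.05784
UCL = p̄ + 3·√(p̄(1−p̄)/n) = 0.05784 + 3 × √(0.05784×0.94216/120) = 0.05784 + 3 × 0.02131 = 0.12178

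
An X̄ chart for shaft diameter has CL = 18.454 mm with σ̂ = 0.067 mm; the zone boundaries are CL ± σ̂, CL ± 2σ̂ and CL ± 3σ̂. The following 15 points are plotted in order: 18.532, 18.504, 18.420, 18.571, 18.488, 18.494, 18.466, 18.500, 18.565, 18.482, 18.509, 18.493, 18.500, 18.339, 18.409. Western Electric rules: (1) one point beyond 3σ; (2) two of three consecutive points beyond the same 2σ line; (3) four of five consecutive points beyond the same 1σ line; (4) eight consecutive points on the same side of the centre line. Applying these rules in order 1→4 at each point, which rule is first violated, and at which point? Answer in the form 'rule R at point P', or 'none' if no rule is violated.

Zone of each point (C = within 1σ̂, B = 1σ̂–2σ̂, A = 2σ̂–3σ̂, * = beyond 3σ̂; sign = side of CL): 1:+B, 2:+C, 3:-C, 4:+B, 5:+C, 6:+C, 7:+C, 8:+C, 9:+B, 10:+C, 11:+C, 12:+C, 13:+C, 14:-B, 15:-C
Rule 4 (eight consecutive points on the same side of the centre line) is satisfied at point 11.

rule 4 at point 11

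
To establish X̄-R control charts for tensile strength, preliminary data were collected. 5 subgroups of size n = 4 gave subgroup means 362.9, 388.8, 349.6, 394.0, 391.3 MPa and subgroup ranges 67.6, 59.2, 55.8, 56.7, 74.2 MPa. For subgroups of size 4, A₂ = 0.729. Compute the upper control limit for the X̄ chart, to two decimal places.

423.03

X̄̄ = (362.9 + 388.8 + 349.6 + 394.0 + 391.3) / 5 = 1886.6000 / 5 = 377.3200
R̄ = (67.6 + 59.2 + 55.8 + 56.7 + 74.2) / 5 = 313.5000 / 5 = 62.7000
UCL = X̄̄ + A₂·R̄ = 377.3200 + 0.729 × 62.7000 = 423.0283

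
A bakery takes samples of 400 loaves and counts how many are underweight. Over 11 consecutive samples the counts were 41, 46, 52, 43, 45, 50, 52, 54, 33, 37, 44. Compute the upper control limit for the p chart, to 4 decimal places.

0.1604

p̄ = Σdᵢ / (k·n) = 497 / (11 × 400) = 0.11295
UCL = p̄ + 3·√(p̄(1−p̄)/n) = 0.11295 + 3 × √(0.11295×0.88705/400) = 0.11295 + 3 × 0.01583 = 0.16044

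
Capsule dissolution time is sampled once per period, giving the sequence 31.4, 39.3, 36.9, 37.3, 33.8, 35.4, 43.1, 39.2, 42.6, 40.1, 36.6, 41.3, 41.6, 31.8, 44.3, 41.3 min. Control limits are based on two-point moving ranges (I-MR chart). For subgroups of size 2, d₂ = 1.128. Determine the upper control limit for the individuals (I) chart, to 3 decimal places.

50.397

X̄ = (31.4 + 39.3 + 36.9 + 37.3 + 33.8 + 35.4 + 43.1 + 39.2 + 42.6 + 40.1 + 36.6 + 41.3 + 41.6 + 31.8 + 44.3 + 41.3) / 16 = 38.5000
Moving ranges: 7.9, 2.4, 0.4, 3.5, 1.6, 7.7, 3.9, 3.4, 2.5, 3.5, 4.7, 0.3, 9.8, 12.5, 3.0; M̄R̄ = 67.1000 / 15 = 4.4733
UCL = X̄ + 3·M̄R̄/d₂ = 38.5000 + 3 × 4.4733 / 1.128 = 50.3972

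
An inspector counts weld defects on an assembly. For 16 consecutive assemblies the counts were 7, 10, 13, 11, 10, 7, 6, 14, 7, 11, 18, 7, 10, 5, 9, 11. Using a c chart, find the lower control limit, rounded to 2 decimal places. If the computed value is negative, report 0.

c̄ = (7 + 10 + 13 + 11 + 10 + 7 + 6 + 14 + 7 + 11 + 18 + 7 + 10 + 5 + 9 + 11) / 16 = 156 / 16 = 9.7500
LCL = c̄ − 3√c̄ = 9.7500 − 3 × 3.1225 = 0.3825

0.38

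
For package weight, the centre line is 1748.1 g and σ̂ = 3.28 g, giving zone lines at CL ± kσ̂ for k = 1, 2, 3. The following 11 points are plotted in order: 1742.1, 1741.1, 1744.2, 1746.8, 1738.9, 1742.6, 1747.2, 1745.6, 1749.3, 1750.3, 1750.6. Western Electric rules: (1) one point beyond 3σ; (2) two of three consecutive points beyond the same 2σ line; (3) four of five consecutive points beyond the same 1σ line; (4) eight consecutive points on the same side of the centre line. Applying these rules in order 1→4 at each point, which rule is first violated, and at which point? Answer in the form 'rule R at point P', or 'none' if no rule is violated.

rule 3 at point 5

Zone of each point (C = within 1σ̂, B = 1σ̂–2σ̂, A = 2σ̂–3σ̂, * = beyond 3σ̂; sign = side of CL): 1:-B, 2:-A, 3:-B, 4:-C, 5:-A, 6:-B, 7:-C, 8:-C, 9:+C, 10:+C, 11:+C
Rule 3 (four of five consecutive points beyond the same 1σ limit) is satisfied at point 5.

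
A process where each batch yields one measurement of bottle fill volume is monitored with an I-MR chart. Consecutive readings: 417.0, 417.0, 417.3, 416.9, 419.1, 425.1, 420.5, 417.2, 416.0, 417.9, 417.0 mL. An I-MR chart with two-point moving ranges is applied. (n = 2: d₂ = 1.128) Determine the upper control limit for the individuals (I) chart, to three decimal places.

423.805

X̄ = (417.0 + 417.0 + 417.3 + 416.9 + 419.1 + 425.1 + 420.5 + 417.2 + 416.0 + 417.9 + 417.0) / 11 = 418.2727
Moving ranges: 0.0, 0.3, 0.4, 2.2, 6.0, 4.6, 3.3, 1.2, 1.9, 0.9; M̄R̄ = 20.8000 / 10 = 2.0800
UCL = X̄ + 3·M̄R̄/d₂ = 418.2727 + 3 × 2.0800 / 1.128 = 423.8046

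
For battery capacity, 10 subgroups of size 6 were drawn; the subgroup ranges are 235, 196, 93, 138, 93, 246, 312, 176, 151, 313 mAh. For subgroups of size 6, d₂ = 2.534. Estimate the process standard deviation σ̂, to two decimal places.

77.07

R̄ = (235 + 196 + 93 + 138 + 93 + 246 + 312 + 176 + 151 + 313) / 10 = 195.3000
σ̂ = R̄ / d₂ = 195.3000 / 2.534 = 77.0718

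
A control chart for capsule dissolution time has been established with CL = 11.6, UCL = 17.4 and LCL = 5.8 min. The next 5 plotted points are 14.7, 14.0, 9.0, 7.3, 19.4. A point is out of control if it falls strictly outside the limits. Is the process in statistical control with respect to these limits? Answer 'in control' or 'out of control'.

Compare each point to [5.8, 17.4]: sample 5 = 19.4 > UCL.

out of control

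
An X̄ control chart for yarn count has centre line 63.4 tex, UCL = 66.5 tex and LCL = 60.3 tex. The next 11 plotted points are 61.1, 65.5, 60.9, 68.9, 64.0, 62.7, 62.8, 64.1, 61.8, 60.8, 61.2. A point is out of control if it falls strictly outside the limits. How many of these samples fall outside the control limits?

Compare each point to [60.3, 66.5]: sample 4 = 68.9 > UCL.

1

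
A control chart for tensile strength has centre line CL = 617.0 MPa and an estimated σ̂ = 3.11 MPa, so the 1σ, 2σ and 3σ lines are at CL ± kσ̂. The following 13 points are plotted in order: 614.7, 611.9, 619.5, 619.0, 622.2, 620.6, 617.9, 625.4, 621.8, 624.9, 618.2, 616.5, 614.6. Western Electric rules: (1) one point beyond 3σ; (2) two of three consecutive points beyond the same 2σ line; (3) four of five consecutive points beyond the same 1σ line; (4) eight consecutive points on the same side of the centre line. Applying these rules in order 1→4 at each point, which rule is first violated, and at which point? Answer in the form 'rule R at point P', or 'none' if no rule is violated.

rule 3 at point 9

Zone of each point (C = within 1σ̂, B = 1σ̂–2σ̂, A = 2σ̂–3σ̂, * = beyond 3σ̂; sign = side of CL): 1:-C, 2:-B, 3:+C, 4:+C, 5:+B, 6:+B, 7:+C, 8:+A, 9:+B, 10:+A, 11:+C, 12:-C, 13:-C
Rule 3 (four of five consecutive points beyond the same 1σ limit) is satisfied at point 9.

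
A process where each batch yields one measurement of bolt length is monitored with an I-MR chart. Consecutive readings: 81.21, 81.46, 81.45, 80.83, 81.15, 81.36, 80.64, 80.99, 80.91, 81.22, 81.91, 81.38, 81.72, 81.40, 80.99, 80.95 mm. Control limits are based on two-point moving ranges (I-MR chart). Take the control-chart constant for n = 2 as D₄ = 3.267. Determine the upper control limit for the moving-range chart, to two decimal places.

Moving ranges: 0.25, 0.01, 0.62, 0.32, 0.21, 0.72, 0.35, 0.08, 0.31, 0.69, 0.53, 0.34, 0.32, 0.41, 0.04; M̄R̄ = 5.2000 / 15 = 0.3467
UCL_MR = D₄·M̄R̄ = 3.267 × 0.3467 = 1.1326

1.13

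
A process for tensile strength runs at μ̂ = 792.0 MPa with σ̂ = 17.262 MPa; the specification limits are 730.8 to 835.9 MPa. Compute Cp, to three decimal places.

1.015

Cp = (USL − LSL) / (6σ̂) = (835.9 − 730.8) / (6 × 17.262) = 105.1000 / 103.5720 = 1.0148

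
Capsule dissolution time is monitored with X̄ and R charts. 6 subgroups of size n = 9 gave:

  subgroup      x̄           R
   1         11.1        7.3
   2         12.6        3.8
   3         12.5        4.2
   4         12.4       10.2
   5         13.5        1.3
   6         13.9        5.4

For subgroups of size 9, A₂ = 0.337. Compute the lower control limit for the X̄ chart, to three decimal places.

X̄̄ = (11.1 + 12.6 + 12.5 + 12.4 + 13.5 + 13.9) / 6 = 76.0000 / 6 = 12.6667
R̄ = (7.3 + 3.8 + 4.2 + 10.2 + 1.3 + 5.4) / 6 = 32.2000 / 6 = 5.3667
LCL = X̄̄ − A₂·R̄ = 12.6667 − 0.337 × 5.3667 = 10.8581

10.858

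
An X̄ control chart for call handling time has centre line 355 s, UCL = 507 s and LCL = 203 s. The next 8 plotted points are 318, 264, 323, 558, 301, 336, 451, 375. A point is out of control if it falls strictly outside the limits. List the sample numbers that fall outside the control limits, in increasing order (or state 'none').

4

Compare each point to [203, 507]: sample 4 = 558 > UCL.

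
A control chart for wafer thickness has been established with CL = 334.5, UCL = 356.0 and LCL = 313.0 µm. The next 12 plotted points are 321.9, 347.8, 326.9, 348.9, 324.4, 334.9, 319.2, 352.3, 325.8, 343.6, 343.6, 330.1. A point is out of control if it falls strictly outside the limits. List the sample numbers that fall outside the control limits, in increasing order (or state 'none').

All 12 points lie within [313.0, 356.0].

none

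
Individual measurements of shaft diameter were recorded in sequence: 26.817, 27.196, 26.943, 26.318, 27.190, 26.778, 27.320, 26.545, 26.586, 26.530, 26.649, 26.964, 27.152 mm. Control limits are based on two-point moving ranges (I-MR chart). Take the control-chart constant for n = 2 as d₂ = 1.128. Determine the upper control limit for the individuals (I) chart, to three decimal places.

X̄ = (26.817 + 27.196 + 26.943 + 26.318 + 27.190 + 26.778 + 27.320 + 26.545 + 26.586 + 26.530 + 26.649 + 26.964 + 27.152) / 13 = 26.8452
Moving ranges: 0.379, 0.253, 0.625, 0.872, 0.412, 0.542, 0.775, 0.041, 0.056, 0.119, 0.315, 0.188; M̄R̄ = 4.5770 / 12 = 0.3814
UCL = X̄ + 3·M̄R̄/d₂ = 26.8452 + 3 × 0.3814 / 1.128 = 27.8596

27.860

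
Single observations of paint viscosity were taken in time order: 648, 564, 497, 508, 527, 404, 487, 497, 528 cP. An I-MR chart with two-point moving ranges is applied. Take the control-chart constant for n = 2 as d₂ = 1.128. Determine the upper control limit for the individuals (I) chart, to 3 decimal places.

X̄ = (648 + 564 + 497 + 508 + 527 + 404 + 487 + 497 + 528) / 9 = 517.7778
Moving ranges: 84, 67, 11, 19, 123, 83, 10, 31; M̄R̄ = 428.0000 / 8 = 53.5000
UCL = X̄ + 3·M̄R̄/d₂ = 517.7778 + 3 × 53.5000 / 1.128 = 660.0650

660.065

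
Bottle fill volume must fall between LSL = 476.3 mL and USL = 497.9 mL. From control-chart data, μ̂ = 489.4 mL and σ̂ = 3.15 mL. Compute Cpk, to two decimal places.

Cpu = (USL − μ̂) / (3σ̂) = (497.9 − 489.4) / (3 × 3.15) = 0.8995; Cpl = (μ̂ − LSL) / (3σ̂) = (489.4 − 476.3) / (3 × 3.15) = 1.3862; Cpk = min(Cpu, Cpl) = 0.8995

0.90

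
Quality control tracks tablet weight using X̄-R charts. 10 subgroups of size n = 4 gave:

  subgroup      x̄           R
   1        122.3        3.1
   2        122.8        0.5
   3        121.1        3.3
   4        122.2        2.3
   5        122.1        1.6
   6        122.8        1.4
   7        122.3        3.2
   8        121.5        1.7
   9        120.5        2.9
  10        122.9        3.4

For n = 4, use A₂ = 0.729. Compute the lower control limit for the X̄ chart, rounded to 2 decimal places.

120.34

X̄̄ = (122.3 + 122.8 + 121.1 + 122.2 + 122.1 + 122.8 + 122.3 + 121.5 + 120.5 + 122.9) / 10 = 1220.5000 / 10 = 122.0500
R̄ = (3.1 + 0.5 + 3.3 + 2.3 + 1.6 + 1.4 + 3.2 + 1.7 + 2.9 + 3.4) / 10 = 23.4000 / 10 = 2.3400
LCL = X̄̄ − A₂·R̄ = 122.0500 − 0.729 × 2.3400 = 120.3441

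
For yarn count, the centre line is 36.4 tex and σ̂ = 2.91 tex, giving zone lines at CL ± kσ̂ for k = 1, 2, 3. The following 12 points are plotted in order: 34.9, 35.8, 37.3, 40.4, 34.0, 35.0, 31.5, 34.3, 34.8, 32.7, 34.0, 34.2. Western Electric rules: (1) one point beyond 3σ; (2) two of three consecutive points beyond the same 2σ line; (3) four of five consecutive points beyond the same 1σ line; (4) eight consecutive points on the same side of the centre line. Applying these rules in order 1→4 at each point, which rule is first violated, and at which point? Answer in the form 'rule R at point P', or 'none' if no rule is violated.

rule 4 at point 12

Zone of each point (C = within 1σ̂, B = 1σ̂–2σ̂, A = 2σ̂–3σ̂, * = beyond 3σ̂; sign = side of CL): 1:-C, 2:-C, 3:+C, 4:+B, 5:-C, 6:-C, 7:-B, 8:-C, 9:-C, 10:-B, 11:-C, 12:-C
Rule 4 (eight consecutive points on the same side of the centre line) is satisfied at point 12.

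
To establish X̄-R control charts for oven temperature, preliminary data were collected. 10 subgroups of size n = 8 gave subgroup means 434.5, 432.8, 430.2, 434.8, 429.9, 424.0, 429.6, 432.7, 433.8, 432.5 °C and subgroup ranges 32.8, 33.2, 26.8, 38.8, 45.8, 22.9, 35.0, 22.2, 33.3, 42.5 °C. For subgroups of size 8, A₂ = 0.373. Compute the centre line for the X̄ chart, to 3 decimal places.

431.480

X̄̄ = (434.5 + 432.8 + 430.2 + 434.8 + 429.9 + 424.0 + 429.6 + 432.7 + 433.8 + 432.5) / 10 = 4314.8000 / 10 = 431.4800
CL = X̄̄ = 431.4800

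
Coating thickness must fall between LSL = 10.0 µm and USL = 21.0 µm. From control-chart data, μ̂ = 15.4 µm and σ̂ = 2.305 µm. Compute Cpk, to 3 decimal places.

Cpu = (USL − μ̂) / (3σ̂) = (21.0 − 15.4) / (3 × 2.305) = 0.8098; Cpl = (μ̂ − LSL) / (3σ̂) = (15.4 − 10.0) / (3 × 2.305) = 0.7809; Cpk = min(Cpu, Cpl) = 0.7809

0.781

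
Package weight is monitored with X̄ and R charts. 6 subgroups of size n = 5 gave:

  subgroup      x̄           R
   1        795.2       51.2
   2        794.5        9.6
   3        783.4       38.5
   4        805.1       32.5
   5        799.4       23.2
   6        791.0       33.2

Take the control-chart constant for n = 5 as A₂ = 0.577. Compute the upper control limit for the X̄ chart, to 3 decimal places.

812.865

X̄̄ = (795.2 + 794.5 + 783.4 + 805.1 + 799.4 + 791.0) / 6 = 4768.6000 / 6 = 794.7667
R̄ = (51.2 + 9.6 + 38.5 + 32.5 + 23.2 + 33.2) / 6 = 188.2000 / 6 = 31.3667
UCL = X̄̄ + A₂·R̄ = 794.7667 + 0.577 × 31.3667 = 812.8652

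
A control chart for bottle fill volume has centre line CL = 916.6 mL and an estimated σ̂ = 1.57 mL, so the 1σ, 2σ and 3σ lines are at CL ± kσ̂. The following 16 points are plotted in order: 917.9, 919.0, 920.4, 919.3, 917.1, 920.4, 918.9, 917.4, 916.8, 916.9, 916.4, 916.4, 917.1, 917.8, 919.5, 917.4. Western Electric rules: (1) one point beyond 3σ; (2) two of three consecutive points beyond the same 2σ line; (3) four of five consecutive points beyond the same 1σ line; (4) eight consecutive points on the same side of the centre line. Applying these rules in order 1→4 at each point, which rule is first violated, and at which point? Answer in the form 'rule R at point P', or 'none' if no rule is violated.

rule 3 at point 6

Zone of each point (C = within 1σ̂, B = 1σ̂–2σ̂, A = 2σ̂–3σ̂, * = beyond 3σ̂; sign = side of CL): 1:+C, 2:+B, 3:+A, 4:+B, 5:+C, 6:+A, 7:+B, 8:+C, 9:+C, 10:+C, 11:-C, 12:-C, 13:+C, 14:+C, 15:+B, 16:+C
Rule 3 (four of five consecutive points beyond the same 1σ limit) is satisfied at point 6.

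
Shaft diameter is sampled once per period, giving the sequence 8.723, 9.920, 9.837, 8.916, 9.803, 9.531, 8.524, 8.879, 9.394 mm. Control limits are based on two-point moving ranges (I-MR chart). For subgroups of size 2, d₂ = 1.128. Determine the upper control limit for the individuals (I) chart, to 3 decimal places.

11.022

X̄ = (8.723 + 9.920 + 9.837 + 8.916 + 9.803 + 9.531 + 8.524 + 8.879 + 9.394) / 9 = 9.2808
Moving ranges: 1.197, 0.083, 0.921, 0.887, 0.272, 1.007, 0.355, 0.515; M̄R̄ = 5.2370 / 8 = 0.6546
UCL = X̄ + 3·M̄R̄/d₂ = 9.2808 + 3 × 0.6546 / 1.128 = 11.0218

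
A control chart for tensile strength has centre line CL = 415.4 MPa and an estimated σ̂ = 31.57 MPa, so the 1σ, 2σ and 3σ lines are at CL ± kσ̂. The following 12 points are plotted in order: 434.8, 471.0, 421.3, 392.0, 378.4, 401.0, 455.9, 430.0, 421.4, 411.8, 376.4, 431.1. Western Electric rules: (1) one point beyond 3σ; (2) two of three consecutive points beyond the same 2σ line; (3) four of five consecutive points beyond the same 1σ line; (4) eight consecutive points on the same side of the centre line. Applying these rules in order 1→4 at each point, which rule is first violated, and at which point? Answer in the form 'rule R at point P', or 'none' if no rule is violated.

none

Zone of each point (C = within 1σ̂, B = 1σ̂–2σ̂, A = 2σ̂–3σ̂, * = beyond 3σ̂; sign = side of CL): 1:+C, 2:+B, 3:+C, 4:-C, 5:-B, 6:-C, 7:+B, 8:+C, 9:+C, 10:-C, 11:-B, 12:+C
No rule fires across all 12 points.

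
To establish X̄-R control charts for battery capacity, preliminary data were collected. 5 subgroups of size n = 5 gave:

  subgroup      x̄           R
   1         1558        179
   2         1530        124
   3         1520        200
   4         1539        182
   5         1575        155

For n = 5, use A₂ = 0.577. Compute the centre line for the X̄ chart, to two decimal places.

X̄̄ = (1558 + 1530 + 1520 + 1539 + 1575) / 5 = 7722.0000 / 5 = 1544.4000
CL = X̄̄ = 1544.4000

1544.40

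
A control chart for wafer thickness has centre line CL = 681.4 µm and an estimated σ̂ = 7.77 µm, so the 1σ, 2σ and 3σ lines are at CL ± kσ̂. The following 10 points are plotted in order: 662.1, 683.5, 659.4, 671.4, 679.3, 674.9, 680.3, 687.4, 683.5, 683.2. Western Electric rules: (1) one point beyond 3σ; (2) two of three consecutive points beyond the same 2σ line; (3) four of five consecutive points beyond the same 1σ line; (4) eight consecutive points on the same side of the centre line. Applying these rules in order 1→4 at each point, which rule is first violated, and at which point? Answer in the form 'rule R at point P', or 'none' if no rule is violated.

Zone of each point (C = within 1σ̂, B = 1σ̂–2σ̂, A = 2σ̂–3σ̂, * = beyond 3σ̂; sign = side of CL): 1:-A, 2:+C, 3:-A, 4:-B, 5:-C, 6:-C, 7:-C, 8:+C, 9:+C, 10:+C
Rule 2 (two of three consecutive points beyond the same 2σ limit) is satisfied at point 3.

rule 2 at point 3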